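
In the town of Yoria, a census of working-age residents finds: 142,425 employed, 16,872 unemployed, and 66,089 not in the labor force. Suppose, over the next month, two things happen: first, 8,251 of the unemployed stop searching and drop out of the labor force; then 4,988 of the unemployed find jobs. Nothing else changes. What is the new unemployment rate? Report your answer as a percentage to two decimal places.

Initially, labor force = 142,425 + 16,872 = 159,297, so u = 16,872/159,297 = 10.59%.
After the first change, unemployed and labor force both fall by 8,251 → E = 142,425, U = 8,621, labor force = 151,046.
After the second change, unemployed falls and employed rises by 4,988; labor force unchanged → E = 147,413, U = 3,633, labor force = 151,046.
New unemployment rate = 3,633 / 151,046 = 2.41%.

New unemployment rate ≈ 2.41%.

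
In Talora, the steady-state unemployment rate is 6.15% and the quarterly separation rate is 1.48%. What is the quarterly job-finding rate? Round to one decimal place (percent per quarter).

Job-finding rate ≈ 22.6% per quarter.

From u* = s/(s+f): f = s·(1−u)/u.
f = 1.48 × (1 − 0.0615) / 0.0615 = 1.3890 / 0.0615 ≈ 22.6% per quarter.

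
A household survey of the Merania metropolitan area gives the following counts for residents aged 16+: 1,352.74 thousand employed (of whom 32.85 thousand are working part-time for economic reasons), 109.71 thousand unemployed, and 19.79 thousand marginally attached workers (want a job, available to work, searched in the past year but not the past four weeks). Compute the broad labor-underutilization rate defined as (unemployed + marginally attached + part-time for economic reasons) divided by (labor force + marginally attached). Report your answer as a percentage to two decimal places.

Broad underutilization rate ≈ 10.95%.

Labor force = 1,352.74 + 109.71 = 1,462.45 thousand.
Numerator = 109.71 + 19.79 + 32.85 = 162.35 thousand.
Denominator = 1,462.45 + 19.79 = 1,482.24 thousand.
Broad rate = 162.35 / 1,482.24 = 10.95%.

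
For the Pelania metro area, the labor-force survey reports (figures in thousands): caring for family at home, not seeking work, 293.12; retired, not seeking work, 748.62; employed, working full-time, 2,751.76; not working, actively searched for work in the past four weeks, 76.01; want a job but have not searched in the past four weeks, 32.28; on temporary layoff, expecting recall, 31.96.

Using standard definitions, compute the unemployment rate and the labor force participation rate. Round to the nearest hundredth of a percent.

Unemployment rate ≈ 3.78%; labor force participation rate ≈ 72.70%.

Employed = 2,751.76 thousand.
Unemployed = 76.01 + 31.96 = 107.97 thousand (jobless and actively searching, or on temporary layoff).
Labor force = 2,751.76 + 107.97 = 2,859.73 thousand.
Not in labor force = 293.12 + 748.62 + 32.28 = 1,074.02 thousand (those not working and not actively searching are outside the labor force — including those who want a job but have given up searching).
Civilian working-age population = 2,859.73 + 1,074.02 = 3,933.75 thousand.
Unemployment rate = 107.97 / 2,859.73 = 3.78%.
Labor force participation rate = 2,859.73 / 3,933.75 = 72.70%.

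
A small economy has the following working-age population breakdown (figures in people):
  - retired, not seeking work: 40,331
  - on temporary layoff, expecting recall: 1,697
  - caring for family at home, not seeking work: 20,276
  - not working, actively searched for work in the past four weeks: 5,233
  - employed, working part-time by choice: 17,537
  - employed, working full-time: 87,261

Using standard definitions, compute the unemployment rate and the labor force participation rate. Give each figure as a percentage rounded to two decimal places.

Employed = 17,537 + 87,261 = 104,798.
Unemployed = 1,697 + 5,233 = 6,930 (jobless and actively searching, or on temporary layoff).
Labor force = 104,798 + 6,930 = 111,728.
Not in labor force = 40,331 + 20,276 = 60,607 (those not working and not actively searching are outside the labor force).
Civilian working-age population = 111,728 + 60,607 = 172,335.
Unemployment rate = 6,930 / 111,728 = 6.20%.
Labor force participation rate = 111,728 / 172,335 = 64.83%.

Unemployment rate ≈ 6.20%; labor force participation rate ≈ 64.83%.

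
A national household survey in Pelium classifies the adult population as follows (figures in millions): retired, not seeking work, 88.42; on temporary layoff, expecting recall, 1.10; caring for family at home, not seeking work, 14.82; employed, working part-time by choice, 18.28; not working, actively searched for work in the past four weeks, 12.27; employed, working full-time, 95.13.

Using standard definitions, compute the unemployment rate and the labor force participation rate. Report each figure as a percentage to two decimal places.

Employed = 18.28 + 95.13 = 113.41 million.
Unemployed = 1.10 + 12.27 = 13.37 million (jobless and actively searching, or on temporary layoff).
Labor force = 113.41 + 13.37 = 126.78 million.
Not in labor force = 88.42 + 14.82 = 103.24 million (those not working and not actively searching are outside the labor force).
Civilian working-age population = 126.78 + 103.24 = 230.02 million.
Unemployment rate = 13.37 / 126.78 = 10.55%.
Labor force participation rate = 126.78 / 230.02 = 55.12%.

Unemployment rate ≈ 10.55%; labor force participation rate ≈ 55.12%.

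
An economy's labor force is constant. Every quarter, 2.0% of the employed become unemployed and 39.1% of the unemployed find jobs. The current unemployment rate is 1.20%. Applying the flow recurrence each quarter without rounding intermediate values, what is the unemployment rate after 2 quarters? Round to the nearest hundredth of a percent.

Unemployment rate after two quarters ≈ 3.59%.

With a fixed labor force, u_{t+1} = u_t + s·(1−u_t) − f·u_t = u_t·(1−s−f) + s.
Here 1−s−f = 0.589 and s = 0.020.
u_1 = 0.012000 × 0.589 + 0.020 = 0.027068.
u_2 = 0.027068 × 0.589 + 0.020 = 0.035943.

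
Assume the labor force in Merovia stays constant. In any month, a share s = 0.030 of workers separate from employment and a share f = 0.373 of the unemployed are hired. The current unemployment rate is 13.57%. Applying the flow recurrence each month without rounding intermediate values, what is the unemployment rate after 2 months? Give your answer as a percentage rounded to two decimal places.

Unemployment rate after two months ≈ 9.63%.

With a fixed labor force, u_{t+1} = u_t + s·(1−u_t) − f·u_t = u_t·(1−s−f) + s.
Here 1−s−f = 0.597 and s = 0.030.
u_1 = 0.135700 × 0.597 + 0.030 = 0.111013.
u_2 = 0.111013 × 0.597 + 0.030 = 0.096275.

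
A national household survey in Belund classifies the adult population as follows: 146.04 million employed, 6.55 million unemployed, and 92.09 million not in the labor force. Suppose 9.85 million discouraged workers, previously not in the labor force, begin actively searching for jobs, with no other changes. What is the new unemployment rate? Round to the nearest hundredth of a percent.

New unemployment rate ≈ 10.10%.

Initially, labor force = 146.04 + 6.55 = 152.59 million, so u = 6.55/152.59 = 4.29%.
After the change, unemployed and labor force both rise by 9.85 → E = 146.04, U = 16.40, labor force = 162.44 million.
New unemployment rate = 16.40 / 162.44 = 10.10%.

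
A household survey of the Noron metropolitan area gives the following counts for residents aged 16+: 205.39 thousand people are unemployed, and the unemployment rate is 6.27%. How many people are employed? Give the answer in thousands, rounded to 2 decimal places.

About 3,070.37 thousand are employed.

Labor force = U / u = 205.39 / 0.0627 ≈ 3,275.76 thousand.
Employed = labor force − unemployed = 3,275.76 − 205.39 = 3,070.37 thousand.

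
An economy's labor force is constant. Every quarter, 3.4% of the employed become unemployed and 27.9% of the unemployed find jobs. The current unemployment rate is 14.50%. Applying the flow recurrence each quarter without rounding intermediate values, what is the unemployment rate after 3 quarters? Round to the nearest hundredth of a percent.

Unemployment rate after three quarters ≈ 12.04%.

With a fixed labor force, u_{t+1} = u_t + s·(1−u_t) − f·u_t = u_t·(1−s−f) + s.
Here 1−s−f = 0.687 and s = 0.034.
u_1 = 0.145000 × 0.687 + 0.034 = 0.133615.
u_2 = 0.133615 × 0.687 + 0.034 = 0.125794.
u_3 = 0.125794 × 0.687 + 0.034 = 0.120420.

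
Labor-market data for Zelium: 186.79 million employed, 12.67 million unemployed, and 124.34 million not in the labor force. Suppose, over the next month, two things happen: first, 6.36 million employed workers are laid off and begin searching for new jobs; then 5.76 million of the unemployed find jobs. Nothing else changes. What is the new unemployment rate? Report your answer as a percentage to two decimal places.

Initially, labor force = 186.79 + 12.67 = 199.46 million, so u = 12.67/199.46 = 6.35%.
After the first change, employed falls and unemployed rises by 6.36; labor force unchanged → E = 180.43, U = 19.03, labor force = 199.46 million.
After the second change, unemployed falls and employed rises by 5.76; labor force unchanged → E = 186.19, U = 13.27, labor force = 199.46 million.
New unemployment rate = 13.27 / 199.46 = 6.65%.

New unemployment rate ≈ 6.65%.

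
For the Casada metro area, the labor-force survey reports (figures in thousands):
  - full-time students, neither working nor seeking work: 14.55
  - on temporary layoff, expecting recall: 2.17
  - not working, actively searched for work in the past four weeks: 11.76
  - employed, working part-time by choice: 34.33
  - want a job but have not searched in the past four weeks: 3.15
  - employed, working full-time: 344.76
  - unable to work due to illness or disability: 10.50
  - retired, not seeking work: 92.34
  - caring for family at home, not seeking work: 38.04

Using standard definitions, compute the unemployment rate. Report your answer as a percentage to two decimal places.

Unemployment rate ≈ 3.54%.

Employed = 34.33 + 344.76 = 379.09 thousand.
Unemployed = 2.17 + 11.76 = 13.93 thousand (jobless and actively searching, or on temporary layoff).
Labor force = 379.09 + 13.93 = 393.02 thousand.
Unemployment rate = 13.93 / 393.02 = 3.54%.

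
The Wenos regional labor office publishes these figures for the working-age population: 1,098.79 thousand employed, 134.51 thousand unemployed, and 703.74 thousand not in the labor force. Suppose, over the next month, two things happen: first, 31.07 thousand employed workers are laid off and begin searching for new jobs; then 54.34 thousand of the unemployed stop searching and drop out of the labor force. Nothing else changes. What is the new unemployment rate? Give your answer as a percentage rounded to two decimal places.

Initially, labor force = 1,098.79 + 134.51 = 1,233.30 thousand, so u = 134.51/1,233.30 = 10.91%.
After the first change, employed falls and unemployed rises by 31.07; labor force unchanged → E = 1,067.72, U = 165.58, labor force = 1,233.30 thousand.
After the second change, unemployed and labor force both fall by 54.34 → E = 1,067.72, U = 111.24, labor force = 1,178.96 thousand.
New unemployment rate = 111.24 / 1,178.96 = 9.44%.

New unemployment rate ≈ 9.44%.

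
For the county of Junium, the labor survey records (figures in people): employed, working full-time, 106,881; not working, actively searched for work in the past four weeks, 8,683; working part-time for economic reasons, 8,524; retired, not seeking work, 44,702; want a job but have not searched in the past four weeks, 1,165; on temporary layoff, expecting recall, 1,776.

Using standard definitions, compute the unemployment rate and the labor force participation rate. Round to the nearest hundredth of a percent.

Employed = 106,881 + 8,524 = 115,405 (anyone who worked, including part-time for economic reasons, counts as employed).
Unemployed = 8,683 + 1,776 = 10,459 (jobless and actively searching, or on temporary layoff).
Labor force = 115,405 + 10,459 = 125,864.
Not in labor force = 44,702 + 1,165 = 45,867 (those not working and not actively searching are outside the labor force — including those who want a job but have given up searching).
Civilian working-age population = 125,864 + 45,867 = 171,731.
Unemployment rate = 10,459 / 125,864 = 8.31%.
Labor force participation rate = 125,864 / 171,731 = 73.29%.

Unemployment rate ≈ 8.31%; labor force participation rate ≈ 73.29%.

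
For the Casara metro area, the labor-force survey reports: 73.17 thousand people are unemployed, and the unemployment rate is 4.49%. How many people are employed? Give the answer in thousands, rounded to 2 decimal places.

About 1,556.45 thousand are employed.

Labor force = U / u = 73.17 / 0.0449 ≈ 1,629.62 thousand.
Employed = labor force − unemployed = 1,629.62 − 73.17 = 1,556.45 thousand.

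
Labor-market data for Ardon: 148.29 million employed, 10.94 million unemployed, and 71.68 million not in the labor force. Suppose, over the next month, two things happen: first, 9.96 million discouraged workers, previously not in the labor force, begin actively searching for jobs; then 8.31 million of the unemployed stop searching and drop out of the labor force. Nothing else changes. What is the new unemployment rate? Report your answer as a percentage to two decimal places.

New unemployment rate ≈ 7.83%.

Initially, labor force = 148.29 + 10.94 = 159.23 million, so u = 10.94/159.23 = 6.87%.
After the first change, unemployed and labor force both rise by 9.96 → E = 148.29, U = 20.90, labor force = 169.19 million.
After the second change, unemployed and labor force both fall by 8.31 → E = 148.29, U = 12.59, labor force = 160.88 million.
New unemployment rate = 12.59 / 160.88 = 7.83%.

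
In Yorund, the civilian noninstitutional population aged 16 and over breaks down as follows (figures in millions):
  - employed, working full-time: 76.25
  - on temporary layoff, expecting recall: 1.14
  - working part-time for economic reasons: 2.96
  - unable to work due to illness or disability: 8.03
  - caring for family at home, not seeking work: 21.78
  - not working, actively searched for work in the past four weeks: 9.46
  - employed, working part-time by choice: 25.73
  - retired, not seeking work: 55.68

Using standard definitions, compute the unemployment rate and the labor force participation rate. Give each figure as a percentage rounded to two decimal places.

Employed = 76.25 + 2.96 + 25.73 = 104.94 million (anyone who worked, including part-time for economic reasons, counts as employed).
Unemployed = 1.14 + 9.46 = 10.60 million (jobless and actively searching, or on temporary layoff).
Labor force = 104.94 + 10.60 = 115.54 million.
Not in labor force = 8.03 + 21.78 + 55.68 = 85.49 million (those not working and not actively searching are outside the labor force).
Civilian working-age population = 115.54 + 85.49 = 201.03 million.
Unemployment rate = 10.60 / 115.54 = 9.17%.
Labor force participation rate = 115.54 / 201.03 = 57.47%.

Unemployment rate ≈ 9.17%; labor force participation rate ≈ 57.47%.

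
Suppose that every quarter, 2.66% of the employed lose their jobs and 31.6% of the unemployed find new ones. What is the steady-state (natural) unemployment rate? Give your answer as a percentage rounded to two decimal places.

At steady state the flows balance: s·E = f·U, so U/(E+U) = s/(s+f).
u* = 2.66 / (2.66 + 31.6) = 2.66 / 34.26 = 7.76%.

Steady-state unemployment rate ≈ 7.76%.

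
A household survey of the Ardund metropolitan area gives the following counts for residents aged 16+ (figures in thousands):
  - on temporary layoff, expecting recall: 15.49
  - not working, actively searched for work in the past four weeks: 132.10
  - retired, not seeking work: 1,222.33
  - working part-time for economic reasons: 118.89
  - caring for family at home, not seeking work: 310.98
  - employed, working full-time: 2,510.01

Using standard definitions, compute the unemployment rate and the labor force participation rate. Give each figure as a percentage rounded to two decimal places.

Employed = 118.89 + 2,510.01 = 2,628.90 thousand (anyone who worked, including part-time for economic reasons, counts as employed).
Unemployed = 15.49 + 132.10 = 147.59 thousand (jobless and actively searching, or on temporary layoff).
Labor force = 2,628.90 + 147.59 = 2,776.49 thousand.
Not in labor force = 1,222.33 + 310.98 = 1,533.31 thousand (those not working and not actively searching are outside the labor force).
Civilian working-age population = 2,776.49 + 1,533.31 = 4,309.80 thousand.
Unemployment rate = 147.59 / 2,776.49 = 5.32%.
Labor force participation rate = 2,776.49 / 4,309.80 = 64.42%.

Unemployment rate ≈ 5.32%; labor force participation rate ≈ 64.42%.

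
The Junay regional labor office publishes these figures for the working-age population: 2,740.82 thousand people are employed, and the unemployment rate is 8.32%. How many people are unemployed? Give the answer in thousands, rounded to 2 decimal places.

Let U be the number unemployed. The labor force is E + U, and U/(E+U) = 0.0832.
So U = 0.0832 × 2,740.82 / (1 − 0.0832) = 228.0362 / 0.9168 ≈ 248.73 thousand.

About 248.73 thousand are unemployed.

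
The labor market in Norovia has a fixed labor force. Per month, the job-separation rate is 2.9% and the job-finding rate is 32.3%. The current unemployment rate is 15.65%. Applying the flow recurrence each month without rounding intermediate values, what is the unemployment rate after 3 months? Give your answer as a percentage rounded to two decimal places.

Unemployment rate after three months ≈ 10.26%.

With a fixed labor force, u_{t+1} = u_t + s·(1−u_t) − f·u_t = u_t·(1−s−f) + s.
Here 1−s−f = 0.648 and s = 0.029.
u_1 = 0.156500 × 0.648 + 0.029 = 0.130412.
u_2 = 0.130412 × 0.648 + 0.029 = 0.113507.
u_3 = 0.113507 × 0.648 + 0.029 = 0.102553.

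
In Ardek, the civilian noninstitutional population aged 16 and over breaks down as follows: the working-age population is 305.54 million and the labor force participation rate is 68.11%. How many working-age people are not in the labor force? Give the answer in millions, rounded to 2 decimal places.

Share not in the labor force = 1 − 0.6811 = 0.3189.
Not in labor force = 0.3189 × 305.54 ≈ 97.44 million.

About 97.44 million are not in the labor force.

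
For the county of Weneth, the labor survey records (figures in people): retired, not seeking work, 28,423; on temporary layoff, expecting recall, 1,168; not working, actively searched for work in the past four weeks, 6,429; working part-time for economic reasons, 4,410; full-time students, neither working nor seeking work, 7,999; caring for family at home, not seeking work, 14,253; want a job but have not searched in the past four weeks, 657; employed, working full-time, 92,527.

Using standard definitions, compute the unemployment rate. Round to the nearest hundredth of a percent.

Employed = 4,410 + 92,527 = 96,937 (anyone who worked, including part-time for economic reasons, counts as employed).
Unemployed = 1,168 + 6,429 = 7,597 (jobless and actively searching, or on temporary layoff).
Labor force = 96,937 + 7,597 = 104,534.
Unemployment rate = 7,597 / 104,534 = 7.27%.

Unemployment rate ≈ 7.27%.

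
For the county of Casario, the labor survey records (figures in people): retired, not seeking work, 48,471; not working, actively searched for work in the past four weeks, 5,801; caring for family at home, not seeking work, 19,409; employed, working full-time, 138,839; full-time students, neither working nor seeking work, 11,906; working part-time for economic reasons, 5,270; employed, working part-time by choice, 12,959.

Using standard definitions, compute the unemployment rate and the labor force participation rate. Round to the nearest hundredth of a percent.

Unemployment rate ≈ 3.56%; labor force participation rate ≈ 67.12%.

Employed = 138,839 + 5,270 + 12,959 = 157,068 (anyone who worked, including part-time for economic reasons, counts as employed).
Unemployed = 5,801.
Labor force = 157,068 + 5,801 = 162,869.
Not in labor force = 48,471 + 19,409 + 11,906 = 79,786 (those not working and not actively searching are outside the labor force).
Civilian working-age population = 162,869 + 79,786 = 242,655.
Unemployment rate = 5,801 / 162,869 = 3.56%.
Labor force participation rate = 162,869 / 242,655 = 67.12%.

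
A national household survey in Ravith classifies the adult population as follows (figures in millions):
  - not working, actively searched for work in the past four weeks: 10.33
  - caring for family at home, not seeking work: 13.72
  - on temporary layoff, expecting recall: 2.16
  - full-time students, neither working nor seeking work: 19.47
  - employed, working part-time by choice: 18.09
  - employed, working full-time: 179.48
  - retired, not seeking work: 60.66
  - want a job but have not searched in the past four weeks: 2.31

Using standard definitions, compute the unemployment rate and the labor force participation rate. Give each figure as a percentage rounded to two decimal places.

Unemployment rate ≈ 5.95%; labor force participation rate ≈ 68.60%.

Employed = 18.09 + 179.48 = 197.57 million.
Unemployed = 10.33 + 2.16 = 12.49 million (jobless and actively searching, or on temporary layoff).
Labor force = 197.57 + 12.49 = 210.06 million.
Not in labor force = 13.72 + 19.47 + 60.66 + 2.31 = 96.16 million (those not working and not actively searching are outside the labor force — including those who want a job but have given up searching).
Civilian working-age population = 210.06 + 96.16 = 306.22 million.
Unemployment rate = 12.49 / 210.06 = 5.95%.
Labor force participation rate = 210.06 / 306.22 = 68.60%.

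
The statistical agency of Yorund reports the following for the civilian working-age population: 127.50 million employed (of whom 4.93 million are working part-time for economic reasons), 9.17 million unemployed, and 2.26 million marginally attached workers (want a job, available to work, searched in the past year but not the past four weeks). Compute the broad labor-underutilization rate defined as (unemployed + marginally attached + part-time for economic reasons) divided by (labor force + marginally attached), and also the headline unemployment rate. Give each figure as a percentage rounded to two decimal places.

Broad underutilization rate ≈ 11.78%; headline unemployment rate ≈ 6.71%.

Labor force = 127.50 + 9.17 = 136.67 million.
Numerator = 9.17 + 2.26 + 4.93 = 16.36 million.
Denominator = 136.67 + 2.26 = 138.93 million.
Broad rate = 16.36 / 138.93 = 11.78%.
Headline unemployment rate = 9.17 / 136.67 = 6.71%.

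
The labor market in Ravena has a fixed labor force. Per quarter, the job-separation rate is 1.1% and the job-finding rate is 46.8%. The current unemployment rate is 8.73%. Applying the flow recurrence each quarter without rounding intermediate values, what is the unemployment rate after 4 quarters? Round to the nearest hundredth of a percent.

With a fixed labor force, u_{t+1} = u_t + s·(1−u_t) − f·u_t = u_t·(1−s−f) + s.
Here 1−s−f = 0.521 and s = 0.011.
u_1 = 0.087300 × 0.521 + 0.011 = 0.056483.
u_2 = 0.056483 × 0.521 + 0.011 = 0.040428.
u_3 = 0.040428 × 0.521 + 0.011 = 0.032063.
u_4 = 0.032063 × 0.521 + 0.011 = 0.027705.

Unemployment rate after four quarters ≈ 2.77%.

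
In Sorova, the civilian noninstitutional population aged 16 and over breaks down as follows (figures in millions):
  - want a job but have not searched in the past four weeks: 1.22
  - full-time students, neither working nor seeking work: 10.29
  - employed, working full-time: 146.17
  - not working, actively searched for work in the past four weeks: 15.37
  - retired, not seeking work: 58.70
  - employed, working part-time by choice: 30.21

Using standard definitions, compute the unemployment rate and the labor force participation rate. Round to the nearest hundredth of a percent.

Unemployment rate ≈ 8.02%; labor force participation rate ≈ 73.20%.

Employed = 146.17 + 30.21 = 176.38 million.
Unemployed = 15.37 million.
Labor force = 176.38 + 15.37 = 191.75 million.
Not in labor force = 1.22 + 10.29 + 58.70 = 70.21 million (those not working and not actively searching are outside the labor force — including those who want a job but have given up searching).
Civilian working-age population = 191.75 + 70.21 = 261.96 million.
Unemployment rate = 15.37 / 191.75 = 8.02%.
Labor force participation rate = 191.75 / 261.96 = 73.20%.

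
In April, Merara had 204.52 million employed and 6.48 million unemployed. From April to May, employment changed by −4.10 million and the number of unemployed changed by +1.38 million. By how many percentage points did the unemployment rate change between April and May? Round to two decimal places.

April: labor force = 204.52 + 6.48 = 211.00; u = 6.48/211.00 = 3.07%.
May: labor force = 200.42 + 7.86 = 208.28; u = 7.86/208.28 = 3.77%.
Change = 3.77% − 3.07% = +0.70 pp.

The unemployment rate changed by +0.70 percentage points.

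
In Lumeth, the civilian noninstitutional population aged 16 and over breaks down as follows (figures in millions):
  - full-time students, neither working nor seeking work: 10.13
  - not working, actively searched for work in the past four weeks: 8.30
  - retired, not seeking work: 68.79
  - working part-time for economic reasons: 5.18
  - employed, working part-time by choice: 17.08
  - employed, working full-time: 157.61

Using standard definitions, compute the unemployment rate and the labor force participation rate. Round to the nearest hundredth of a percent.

Employed = 5.18 + 17.08 + 157.61 = 179.87 million (anyone who worked, including part-time for economic reasons, counts as employed).
Unemployed = 8.30 million.
Labor force = 179.87 + 8.30 = 188.17 million.
Not in labor force = 10.13 + 68.79 = 78.92 million (those not working and not actively searching are outside the labor force).
Civilian working-age population = 188.17 + 78.92 = 267.09 million.
Unemployment rate = 8.30 / 188.17 = 4.41%.
Labor force participation rate = 188.17 / 267.09 = 70.45%.

Unemployment rate ≈ 4.41%; labor force participation rate ≈ 70.45%.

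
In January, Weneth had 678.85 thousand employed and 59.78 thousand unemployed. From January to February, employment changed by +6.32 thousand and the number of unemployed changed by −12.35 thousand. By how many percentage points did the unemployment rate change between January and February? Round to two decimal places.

January: labor force = 678.85 + 59.78 = 738.63; u = 59.78/738.63 = 8.09%.
February: labor force = 685.17 + 47.43 = 732.60; u = 47.43/732.60 = 6.47%.
Change = 6.47% − 8.09% = −1.62 pp.

The unemployment rate changed by −1.62 percentage points.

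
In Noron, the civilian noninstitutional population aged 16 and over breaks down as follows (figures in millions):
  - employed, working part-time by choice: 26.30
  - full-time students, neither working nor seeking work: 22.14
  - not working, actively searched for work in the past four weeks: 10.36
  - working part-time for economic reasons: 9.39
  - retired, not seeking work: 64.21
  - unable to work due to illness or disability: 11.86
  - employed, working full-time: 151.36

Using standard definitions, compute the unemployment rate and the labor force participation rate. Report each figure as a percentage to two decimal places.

Employed = 26.30 + 9.39 + 151.36 = 187.05 million (anyone who worked, including part-time for economic reasons, counts as employed).
Unemployed = 10.36 million.
Labor force = 187.05 + 10.36 = 197.41 million.
Not in labor force = 22.14 + 64.21 + 11.86 = 98.21 million (those not working and not actively searching are outside the labor force).
Civilian working-age population = 197.41 + 98.21 = 295.62 million.
Unemployment rate = 10.36 / 197.41 = 5.25%.
Labor force participation rate = 197.41 / 295.62 = 66.78%.

Unemployment rate ≈ 5.25%; labor force participation rate ≈ 66.78%.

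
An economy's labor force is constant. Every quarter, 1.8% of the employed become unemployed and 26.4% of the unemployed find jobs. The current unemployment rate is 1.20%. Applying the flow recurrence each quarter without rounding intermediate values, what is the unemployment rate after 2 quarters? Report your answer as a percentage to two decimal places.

Unemployment rate after two quarters ≈ 3.71%.

With a fixed labor force, u_{t+1} = u_t + s·(1−u_t) − f·u_t = u_t·(1−s−f) + s.
Here 1−s−f = 0.718 and s = 0.018.
u_1 = 0.012000 × 0.718 + 0.018 = 0.026616.
u_2 = 0.026616 × 0.718 + 0.018 = 0.037110.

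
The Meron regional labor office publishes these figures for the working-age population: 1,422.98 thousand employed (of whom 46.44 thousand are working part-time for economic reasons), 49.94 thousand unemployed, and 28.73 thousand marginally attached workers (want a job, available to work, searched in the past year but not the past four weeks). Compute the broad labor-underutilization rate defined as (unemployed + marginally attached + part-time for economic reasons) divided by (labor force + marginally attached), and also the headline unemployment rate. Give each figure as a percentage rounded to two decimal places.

Broad underutilization rate ≈ 8.33%; headline unemployment rate ≈ 3.39%.

Labor force = 1,422.98 + 49.94 = 1,472.92 thousand.
Numerator = 49.94 + 28.73 + 46.44 = 125.11 thousand.
Denominator = 1,472.92 + 28.73 = 1,501.65 thousand.
Broad rate = 125.11 / 1,501.65 = 8.33%.
Headline unemployment rate = 49.94 / 1,472.92 = 3.39%.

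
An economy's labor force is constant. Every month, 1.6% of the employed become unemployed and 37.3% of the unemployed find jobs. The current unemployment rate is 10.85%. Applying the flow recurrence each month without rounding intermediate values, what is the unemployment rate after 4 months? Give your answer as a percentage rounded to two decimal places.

Unemployment rate after four months ≈ 5.05%.

With a fixed labor force, u_{t+1} = u_t + s·(1−u_t) − f·u_t = u_t·(1−s−f) + s.
Here 1−s−f = 0.611 and s = 0.016.
u_1 = 0.108500 × 0.611 + 0.016 = 0.082293.
u_2 = 0.082293 × 0.611 + 0.016 = 0.066281.
u_3 = 0.066281 × 0.611 + 0.016 = 0.056498.
u_4 = 0.056498 × 0.611 + 0.016 = 0.050520.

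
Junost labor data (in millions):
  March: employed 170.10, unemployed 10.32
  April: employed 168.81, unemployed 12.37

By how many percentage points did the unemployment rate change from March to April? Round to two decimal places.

The unemployment rate changed by +1.11 percentage points.

March: labor force = 170.10 + 10.32 = 180.42; u = 10.32/180.42 = 5.72%.
April: labor force = 168.81 + 12.37 = 181.18; u = 12.37/181.18 = 6.83%.
Change = 6.83% − 5.72% = +1.11 pp.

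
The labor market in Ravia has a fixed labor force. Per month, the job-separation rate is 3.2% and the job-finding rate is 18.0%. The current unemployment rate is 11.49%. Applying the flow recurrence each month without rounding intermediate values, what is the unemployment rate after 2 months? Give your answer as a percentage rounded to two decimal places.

With a fixed labor force, u_{t+1} = u_t + s·(1−u_t) − f·u_t = u_t·(1−s−f) + s.
Here 1−s−f = 0.788 and s = 0.032.
u_1 = 0.114900 × 0.788 + 0.032 = 0.122541.
u_2 = 0.122541 × 0.788 + 0.032 = 0.128562.

Unemployment rate after two months ≈ 12.86%.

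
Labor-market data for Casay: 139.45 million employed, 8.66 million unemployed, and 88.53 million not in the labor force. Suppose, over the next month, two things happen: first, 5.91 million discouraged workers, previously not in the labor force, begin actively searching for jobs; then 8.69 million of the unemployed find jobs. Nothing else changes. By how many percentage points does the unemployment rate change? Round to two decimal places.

The unemployment rate changes by −2.03 percentage points.

Initially, labor force = 139.45 + 8.66 = 148.11 million, so u = 8.66/148.11 = 5.85%.
After the first change, unemployed and labor force both rise by 5.91 → E = 139.45, U = 14.57, labor force = 154.02 million.
After the second change, unemployed falls and employed rises by 8.69; labor force unchanged → E = 148.14, U = 5.88, labor force = 154.02 million.
New unemployment rate = 5.88 / 154.02 = 3.82%.
Change = 3.82% − 5.85% = −2.03 percentage points.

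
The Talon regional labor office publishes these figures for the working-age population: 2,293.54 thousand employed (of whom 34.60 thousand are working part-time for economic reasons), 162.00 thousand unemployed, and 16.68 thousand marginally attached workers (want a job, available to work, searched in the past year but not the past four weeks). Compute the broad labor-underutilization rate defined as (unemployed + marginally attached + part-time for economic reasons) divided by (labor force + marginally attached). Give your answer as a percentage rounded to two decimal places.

Broad underutilization rate ≈ 8.63%.

Labor force = 2,293.54 + 162.00 = 2,455.54 thousand.
Numerator = 162.00 + 16.68 + 34.60 = 213.28 thousand.
Denominator = 2,455.54 + 16.68 = 2,472.22 thousand.
Broad rate = 213.28 / 2,472.22 = 8.63%.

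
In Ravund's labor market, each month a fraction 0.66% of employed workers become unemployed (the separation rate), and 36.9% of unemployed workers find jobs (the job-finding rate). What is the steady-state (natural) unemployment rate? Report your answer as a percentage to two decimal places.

Steady-state unemployment rate ≈ 1.76%.

At steady state the flows balance: s·E = f·U, so U/(E+U) = s/(s+f).
u* = 0.66 / (0.66 + 36.9) = 0.66 / 37.56 = 1.76%.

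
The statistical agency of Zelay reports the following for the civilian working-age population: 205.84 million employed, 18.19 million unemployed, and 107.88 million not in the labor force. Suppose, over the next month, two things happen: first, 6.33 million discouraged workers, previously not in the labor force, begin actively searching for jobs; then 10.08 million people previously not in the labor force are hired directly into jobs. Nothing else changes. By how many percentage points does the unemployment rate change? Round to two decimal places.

Initially, labor force = 205.84 + 18.19 = 224.03 million, so u = 18.19/224.03 = 8.12%.
After the first change, unemployed and labor force both rise by 6.33 → E = 205.84, U = 24.52, labor force = 230.36 million.
After the second change, employed and labor force both rise by 10.08; unemployed unchanged → E = 215.92, U = 24.52, labor force = 240.44 million.
New unemployment rate = 24.52 / 240.44 = 10.20%.
Change = 10.20% − 8.12% = +2.08 percentage points.

The unemployment rate changes by +2.08 percentage points.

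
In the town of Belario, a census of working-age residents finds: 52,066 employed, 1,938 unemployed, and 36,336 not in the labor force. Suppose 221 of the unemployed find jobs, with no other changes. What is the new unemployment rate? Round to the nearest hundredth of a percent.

New unemployment rate ≈ 3.18%.

Initially, labor force = 52,066 + 1,938 = 54,004, so u = 1,938/54,004 = 3.59%.
After the change, unemployed falls and employed rises by 221; labor force unchanged → E = 52,287, U = 1,717, labor force = 54,004.
New unemployment rate = 1,717 / 54,004 = 3.18%.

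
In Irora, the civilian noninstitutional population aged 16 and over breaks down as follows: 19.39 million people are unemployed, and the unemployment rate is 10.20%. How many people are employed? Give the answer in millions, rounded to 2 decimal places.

About 170.71 million are employed.

Labor force = U / u = 19.39 / 0.1020 ≈ 190.10 million.
Employed = labor force − unemployed = 190.10 − 19.39 = 170.71 million.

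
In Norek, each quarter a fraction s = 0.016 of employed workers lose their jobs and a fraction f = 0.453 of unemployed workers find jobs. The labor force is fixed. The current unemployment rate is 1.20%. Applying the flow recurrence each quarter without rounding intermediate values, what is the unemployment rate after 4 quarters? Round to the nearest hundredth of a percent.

Unemployment rate after four quarters ≈ 3.24%.

With a fixed labor force, u_{t+1} = u_t + s·(1−u_t) − f·u_t = u_t·(1−s−f) + s.
Here 1−s−f = 0.531 and s = 0.016.
u_1 = 0.012000 × 0.531 + 0.016 = 0.022372.
u_2 = 0.022372 × 0.531 + 0.016 = 0.027880.
u_3 = 0.027880 × 0.531 + 0.016 = 0.030804.
u_4 = 0.030804 × 0.531 + 0.016 = 0.032357.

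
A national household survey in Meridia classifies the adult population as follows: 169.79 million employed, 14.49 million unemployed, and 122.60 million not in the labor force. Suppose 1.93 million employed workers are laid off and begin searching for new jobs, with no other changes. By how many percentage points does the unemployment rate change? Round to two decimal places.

The unemployment rate changes by +1.05 percentage points.

Initially, labor force = 169.79 + 14.49 = 184.28 million, so u = 14.49/184.28 = 7.86%.
After the change, employed falls and unemployed rises by 1.93; labor force unchanged → E = 167.86, U = 16.42, labor force = 184.28 million.
New unemployment rate = 16.42 / 184.28 = 8.91%.
Change = 8.91% − 7.86% = +1.05 percentage points.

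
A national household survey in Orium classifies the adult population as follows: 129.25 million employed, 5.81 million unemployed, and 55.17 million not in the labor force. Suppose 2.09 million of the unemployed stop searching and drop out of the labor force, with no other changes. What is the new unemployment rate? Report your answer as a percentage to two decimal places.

New unemployment rate ≈ 2.80%.

Initially, labor force = 129.25 + 5.81 = 135.06 million, so u = 5.81/135.06 = 4.30%.
After the change, unemployed and labor force both fall by 2.09 → E = 129.25, U = 3.72, labor force = 132.97 million.
New unemployment rate = 3.72 / 132.97 = 2.80%.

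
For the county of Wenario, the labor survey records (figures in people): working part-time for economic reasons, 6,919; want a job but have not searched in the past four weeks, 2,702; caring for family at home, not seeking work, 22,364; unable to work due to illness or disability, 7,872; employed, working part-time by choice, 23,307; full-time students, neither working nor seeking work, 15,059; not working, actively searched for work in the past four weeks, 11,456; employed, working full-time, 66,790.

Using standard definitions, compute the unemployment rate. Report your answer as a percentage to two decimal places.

Employed = 6,919 + 23,307 + 66,790 = 97,016 (anyone who worked, including part-time for economic reasons, counts as employed).
Unemployed = 11,456.
Labor force = 97,016 + 11,456 = 108,472.
Unemployment rate = 11,456 / 108,472 = 10.56%.

Unemployment rate ≈ 10.56%.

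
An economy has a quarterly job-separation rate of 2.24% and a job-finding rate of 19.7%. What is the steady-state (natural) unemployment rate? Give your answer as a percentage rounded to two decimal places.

Steady-state unemployment rate ≈ 10.21%.

At steady state the flows balance: s·E = f·U, so U/(E+U) = s/(s+f).
u* = 2.24 / (2.24 + 19.7) = 2.24 / 21.94 = 10.21%.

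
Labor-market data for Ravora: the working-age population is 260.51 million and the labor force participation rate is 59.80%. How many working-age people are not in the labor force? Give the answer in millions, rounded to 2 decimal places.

Share not in the labor force = 1 − 0.5980 = 0.4020.
Not in labor force = 0.4020 × 260.51 ≈ 104.73 million.

About 104.73 million are not in the labor force.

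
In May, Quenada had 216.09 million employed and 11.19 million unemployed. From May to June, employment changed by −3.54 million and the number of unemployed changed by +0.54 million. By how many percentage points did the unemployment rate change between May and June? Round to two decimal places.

The unemployment rate changed by +0.31 percentage points.

May: labor force = 216.09 + 11.19 = 227.28; u = 11.19/227.28 = 4.92%.
June: labor force = 212.55 + 11.73 = 224.28; u = 11.73/224.28 = 5.23%.
Change = 5.23% − 4.92% = +0.31 pp.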